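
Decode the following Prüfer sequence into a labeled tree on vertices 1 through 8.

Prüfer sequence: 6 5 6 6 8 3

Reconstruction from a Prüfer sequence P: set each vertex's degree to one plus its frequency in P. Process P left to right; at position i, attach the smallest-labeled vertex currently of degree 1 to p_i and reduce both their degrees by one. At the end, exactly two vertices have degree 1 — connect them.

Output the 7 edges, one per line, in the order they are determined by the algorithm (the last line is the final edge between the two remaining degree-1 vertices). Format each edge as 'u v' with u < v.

Initial degrees: {1:1, 2:1, 3:2, 4:1, 5:2, 6:4, 7:1, 8:2}
Step 1: smallest deg-1 vertex = 1, p_1 = 6. Add edge {1,6}. Now deg[1]=0, deg[6]=3.
Step 2: smallest deg-1 vertex = 2, p_2 = 5. Add edge {2,5}. Now deg[2]=0, deg[5]=1.
Step 3: smallest deg-1 vertex = 4, p_3 = 6. Add edge {4,6}. Now deg[4]=0, deg[6]=2.
Step 4: smallest deg-1 vertex = 5, p_4 = 6. Add edge {5,6}. Now deg[5]=0, deg[6]=1.
Step 5: smallest deg-1 vertex = 6, p_5 = 8. Add edge {6,8}. Now deg[6]=0, deg[8]=1.
Step 6: smallest deg-1 vertex = 7, p_6 = 3. Add edge {3,7}. Now deg[7]=0, deg[3]=1.
Final: two remaining deg-1 vertices are 3, 8. Add edge {3,8}.

Answer: 1 6
2 5
4 6
5 6
6 8
3 7
3 8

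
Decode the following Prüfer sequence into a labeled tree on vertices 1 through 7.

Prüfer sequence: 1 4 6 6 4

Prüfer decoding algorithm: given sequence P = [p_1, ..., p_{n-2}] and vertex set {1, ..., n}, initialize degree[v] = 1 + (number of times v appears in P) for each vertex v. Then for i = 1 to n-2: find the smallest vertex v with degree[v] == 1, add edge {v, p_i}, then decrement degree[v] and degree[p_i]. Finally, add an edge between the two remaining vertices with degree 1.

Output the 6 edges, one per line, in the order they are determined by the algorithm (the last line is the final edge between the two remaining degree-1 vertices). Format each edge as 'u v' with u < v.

Answer: 1 2
1 4
3 6
5 6
4 6
4 7

Derivation:
Initial degrees: {1:2, 2:1, 3:1, 4:3, 5:1, 6:3, 7:1}
Step 1: smallest deg-1 vertex = 2, p_1 = 1. Add edge {1,2}. Now deg[2]=0, deg[1]=1.
Step 2: smallest deg-1 vertex = 1, p_2 = 4. Add edge {1,4}. Now deg[1]=0, deg[4]=2.
Step 3: smallest deg-1 vertex = 3, p_3 = 6. Add edge {3,6}. Now deg[3]=0, deg[6]=2.
Step 4: smallest deg-1 vertex = 5, p_4 = 6. Add edge {5,6}. Now deg[5]=0, deg[6]=1.
Step 5: smallest deg-1 vertex = 6, p_5 = 4. Add edge {4,6}. Now deg[6]=0, deg[4]=1.
Final: two remaining deg-1 vertices are 4, 7. Add edge {4,7}.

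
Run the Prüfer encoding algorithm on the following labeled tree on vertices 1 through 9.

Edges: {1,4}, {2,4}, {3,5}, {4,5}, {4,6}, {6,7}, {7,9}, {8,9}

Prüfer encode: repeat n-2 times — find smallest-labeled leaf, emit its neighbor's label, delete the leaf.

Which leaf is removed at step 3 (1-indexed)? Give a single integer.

Answer: 3

Derivation:
Step 1: current leaves = {1,2,3,8}. Remove leaf 1 (neighbor: 4).
Step 2: current leaves = {2,3,8}. Remove leaf 2 (neighbor: 4).
Step 3: current leaves = {3,8}. Remove leaf 3 (neighbor: 5).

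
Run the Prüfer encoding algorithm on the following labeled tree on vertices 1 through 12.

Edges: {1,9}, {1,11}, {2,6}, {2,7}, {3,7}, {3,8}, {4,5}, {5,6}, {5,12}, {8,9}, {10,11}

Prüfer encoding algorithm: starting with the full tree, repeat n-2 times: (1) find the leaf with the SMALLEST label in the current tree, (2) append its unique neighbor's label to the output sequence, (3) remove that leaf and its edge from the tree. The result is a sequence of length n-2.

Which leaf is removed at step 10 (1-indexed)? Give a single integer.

Step 1: current leaves = {4,10,12}. Remove leaf 4 (neighbor: 5).
Step 2: current leaves = {10,12}. Remove leaf 10 (neighbor: 11).
Step 3: current leaves = {11,12}. Remove leaf 11 (neighbor: 1).
Step 4: current leaves = {1,12}. Remove leaf 1 (neighbor: 9).
Step 5: current leaves = {9,12}. Remove leaf 9 (neighbor: 8).
Step 6: current leaves = {8,12}. Remove leaf 8 (neighbor: 3).
Step 7: current leaves = {3,12}. Remove leaf 3 (neighbor: 7).
Step 8: current leaves = {7,12}. Remove leaf 7 (neighbor: 2).
Step 9: current leaves = {2,12}. Remove leaf 2 (neighbor: 6).
Step 10: current leaves = {6,12}. Remove leaf 6 (neighbor: 5).

Answer: 6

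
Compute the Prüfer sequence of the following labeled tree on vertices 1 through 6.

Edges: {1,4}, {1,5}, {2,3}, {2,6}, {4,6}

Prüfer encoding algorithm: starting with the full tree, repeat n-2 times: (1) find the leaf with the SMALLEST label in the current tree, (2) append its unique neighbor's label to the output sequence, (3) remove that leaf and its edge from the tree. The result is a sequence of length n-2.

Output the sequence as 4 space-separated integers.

Step 1: leaves = {3,5}. Remove smallest leaf 3, emit neighbor 2.
Step 2: leaves = {2,5}. Remove smallest leaf 2, emit neighbor 6.
Step 3: leaves = {5,6}. Remove smallest leaf 5, emit neighbor 1.
Step 4: leaves = {1,6}. Remove smallest leaf 1, emit neighbor 4.
Done: 2 vertices remain (4, 6). Sequence = [2 6 1 4]

Answer: 2 6 1 4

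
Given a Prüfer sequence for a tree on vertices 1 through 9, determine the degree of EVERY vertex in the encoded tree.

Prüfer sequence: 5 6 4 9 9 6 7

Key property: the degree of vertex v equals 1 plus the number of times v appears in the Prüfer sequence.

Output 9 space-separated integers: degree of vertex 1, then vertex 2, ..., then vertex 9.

p_1 = 5: count[5] becomes 1
p_2 = 6: count[6] becomes 1
p_3 = 4: count[4] becomes 1
p_4 = 9: count[9] becomes 1
p_5 = 9: count[9] becomes 2
p_6 = 6: count[6] becomes 2
p_7 = 7: count[7] becomes 1
Degrees (1 + count): deg[1]=1+0=1, deg[2]=1+0=1, deg[3]=1+0=1, deg[4]=1+1=2, deg[5]=1+1=2, deg[6]=1+2=3, deg[7]=1+1=2, deg[8]=1+0=1, deg[9]=1+2=3

Answer: 1 1 1 2 2 3 2 1 3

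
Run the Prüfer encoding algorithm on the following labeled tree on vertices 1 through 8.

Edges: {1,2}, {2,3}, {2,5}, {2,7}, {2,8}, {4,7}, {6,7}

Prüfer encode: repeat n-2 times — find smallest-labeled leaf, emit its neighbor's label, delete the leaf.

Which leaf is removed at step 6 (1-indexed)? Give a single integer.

Answer: 7

Derivation:
Step 1: current leaves = {1,3,4,5,6,8}. Remove leaf 1 (neighbor: 2).
Step 2: current leaves = {3,4,5,6,8}. Remove leaf 3 (neighbor: 2).
Step 3: current leaves = {4,5,6,8}. Remove leaf 4 (neighbor: 7).
Step 4: current leaves = {5,6,8}. Remove leaf 5 (neighbor: 2).
Step 5: current leaves = {6,8}. Remove leaf 6 (neighbor: 7).
Step 6: current leaves = {7,8}. Remove leaf 7 (neighbor: 2).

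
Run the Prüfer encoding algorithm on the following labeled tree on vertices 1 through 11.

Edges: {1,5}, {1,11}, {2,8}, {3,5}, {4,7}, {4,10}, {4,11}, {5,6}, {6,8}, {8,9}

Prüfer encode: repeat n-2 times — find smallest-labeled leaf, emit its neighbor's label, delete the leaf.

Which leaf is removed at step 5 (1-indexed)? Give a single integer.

Answer: 8

Derivation:
Step 1: current leaves = {2,3,7,9,10}. Remove leaf 2 (neighbor: 8).
Step 2: current leaves = {3,7,9,10}. Remove leaf 3 (neighbor: 5).
Step 3: current leaves = {7,9,10}. Remove leaf 7 (neighbor: 4).
Step 4: current leaves = {9,10}. Remove leaf 9 (neighbor: 8).
Step 5: current leaves = {8,10}. Remove leaf 8 (neighbor: 6).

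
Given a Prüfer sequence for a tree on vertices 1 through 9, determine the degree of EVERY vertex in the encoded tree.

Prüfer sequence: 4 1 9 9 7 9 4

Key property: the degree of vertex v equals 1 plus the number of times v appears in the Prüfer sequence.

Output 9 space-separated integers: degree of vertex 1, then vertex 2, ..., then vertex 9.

p_1 = 4: count[4] becomes 1
p_2 = 1: count[1] becomes 1
p_3 = 9: count[9] becomes 1
p_4 = 9: count[9] becomes 2
p_5 = 7: count[7] becomes 1
p_6 = 9: count[9] becomes 3
p_7 = 4: count[4] becomes 2
Degrees (1 + count): deg[1]=1+1=2, deg[2]=1+0=1, deg[3]=1+0=1, deg[4]=1+2=3, deg[5]=1+0=1, deg[6]=1+0=1, deg[7]=1+1=2, deg[8]=1+0=1, deg[9]=1+3=4

Answer: 2 1 1 3 1 1 2 1 4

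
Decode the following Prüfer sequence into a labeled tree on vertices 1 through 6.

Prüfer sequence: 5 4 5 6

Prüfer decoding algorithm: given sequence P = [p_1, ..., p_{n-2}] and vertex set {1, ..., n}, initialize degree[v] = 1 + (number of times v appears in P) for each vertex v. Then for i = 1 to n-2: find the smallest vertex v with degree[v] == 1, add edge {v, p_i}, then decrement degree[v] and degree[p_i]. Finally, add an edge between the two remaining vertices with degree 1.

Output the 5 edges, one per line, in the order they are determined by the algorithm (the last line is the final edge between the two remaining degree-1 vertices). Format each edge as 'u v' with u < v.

Answer: 1 5
2 4
3 5
4 6
5 6

Derivation:
Initial degrees: {1:1, 2:1, 3:1, 4:2, 5:3, 6:2}
Step 1: smallest deg-1 vertex = 1, p_1 = 5. Add edge {1,5}. Now deg[1]=0, deg[5]=2.
Step 2: smallest deg-1 vertex = 2, p_2 = 4. Add edge {2,4}. Now deg[2]=0, deg[4]=1.
Step 3: smallest deg-1 vertex = 3, p_3 = 5. Add edge {3,5}. Now deg[3]=0, deg[5]=1.
Step 4: smallest deg-1 vertex = 4, p_4 = 6. Add edge {4,6}. Now deg[4]=0, deg[6]=1.
Final: two remaining deg-1 vertices are 5, 6. Add edge {5,6}.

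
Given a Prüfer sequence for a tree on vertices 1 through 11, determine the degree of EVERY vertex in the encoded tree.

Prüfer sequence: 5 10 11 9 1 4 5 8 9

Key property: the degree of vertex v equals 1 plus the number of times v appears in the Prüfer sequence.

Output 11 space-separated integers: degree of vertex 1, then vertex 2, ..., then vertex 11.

p_1 = 5: count[5] becomes 1
p_2 = 10: count[10] becomes 1
p_3 = 11: count[11] becomes 1
p_4 = 9: count[9] becomes 1
p_5 = 1: count[1] becomes 1
p_6 = 4: count[4] becomes 1
p_7 = 5: count[5] becomes 2
p_8 = 8: count[8] becomes 1
p_9 = 9: count[9] becomes 2
Degrees (1 + count): deg[1]=1+1=2, deg[2]=1+0=1, deg[3]=1+0=1, deg[4]=1+1=2, deg[5]=1+2=3, deg[6]=1+0=1, deg[7]=1+0=1, deg[8]=1+1=2, deg[9]=1+2=3, deg[10]=1+1=2, deg[11]=1+1=2

Answer: 2 1 1 2 3 1 1 2 3 2 2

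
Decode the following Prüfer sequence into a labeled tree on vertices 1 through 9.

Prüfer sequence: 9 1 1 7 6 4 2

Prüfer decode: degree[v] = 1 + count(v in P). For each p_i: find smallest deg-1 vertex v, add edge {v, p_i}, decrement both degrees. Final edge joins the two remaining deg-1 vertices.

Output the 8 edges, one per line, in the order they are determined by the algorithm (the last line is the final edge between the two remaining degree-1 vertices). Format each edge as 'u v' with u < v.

Answer: 3 9
1 5
1 8
1 7
6 7
4 6
2 4
2 9

Derivation:
Initial degrees: {1:3, 2:2, 3:1, 4:2, 5:1, 6:2, 7:2, 8:1, 9:2}
Step 1: smallest deg-1 vertex = 3, p_1 = 9. Add edge {3,9}. Now deg[3]=0, deg[9]=1.
Step 2: smallest deg-1 vertex = 5, p_2 = 1. Add edge {1,5}. Now deg[5]=0, deg[1]=2.
Step 3: smallest deg-1 vertex = 8, p_3 = 1. Add edge {1,8}. Now deg[8]=0, deg[1]=1.
Step 4: smallest deg-1 vertex = 1, p_4 = 7. Add edge {1,7}. Now deg[1]=0, deg[7]=1.
Step 5: smallest deg-1 vertex = 7, p_5 = 6. Add edge {6,7}. Now deg[7]=0, deg[6]=1.
Step 6: smallest deg-1 vertex = 6, p_6 = 4. Add edge {4,6}. Now deg[6]=0, deg[4]=1.
Step 7: smallest deg-1 vertex = 4, p_7 = 2. Add edge {2,4}. Now deg[4]=0, deg[2]=1.
Final: two remaining deg-1 vertices are 2, 9. Add edge {2,9}.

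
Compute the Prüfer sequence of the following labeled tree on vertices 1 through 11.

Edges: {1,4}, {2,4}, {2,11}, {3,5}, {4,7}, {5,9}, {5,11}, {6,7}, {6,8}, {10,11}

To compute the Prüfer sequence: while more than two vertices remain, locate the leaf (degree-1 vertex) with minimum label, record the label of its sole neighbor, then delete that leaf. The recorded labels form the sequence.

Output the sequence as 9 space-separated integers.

Step 1: leaves = {1,3,8,9,10}. Remove smallest leaf 1, emit neighbor 4.
Step 2: leaves = {3,8,9,10}. Remove smallest leaf 3, emit neighbor 5.
Step 3: leaves = {8,9,10}. Remove smallest leaf 8, emit neighbor 6.
Step 4: leaves = {6,9,10}. Remove smallest leaf 6, emit neighbor 7.
Step 5: leaves = {7,9,10}. Remove smallest leaf 7, emit neighbor 4.
Step 6: leaves = {4,9,10}. Remove smallest leaf 4, emit neighbor 2.
Step 7: leaves = {2,9,10}. Remove smallest leaf 2, emit neighbor 11.
Step 8: leaves = {9,10}. Remove smallest leaf 9, emit neighbor 5.
Step 9: leaves = {5,10}. Remove smallest leaf 5, emit neighbor 11.
Done: 2 vertices remain (10, 11). Sequence = [4 5 6 7 4 2 11 5 11]

Answer: 4 5 6 7 4 2 11 5 11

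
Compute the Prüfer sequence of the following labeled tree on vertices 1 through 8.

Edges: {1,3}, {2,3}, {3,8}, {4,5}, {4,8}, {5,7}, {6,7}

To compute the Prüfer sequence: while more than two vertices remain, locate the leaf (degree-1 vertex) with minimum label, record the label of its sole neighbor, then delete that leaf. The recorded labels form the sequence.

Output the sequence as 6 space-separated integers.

Answer: 3 3 8 7 5 4

Derivation:
Step 1: leaves = {1,2,6}. Remove smallest leaf 1, emit neighbor 3.
Step 2: leaves = {2,6}. Remove smallest leaf 2, emit neighbor 3.
Step 3: leaves = {3,6}. Remove smallest leaf 3, emit neighbor 8.
Step 4: leaves = {6,8}. Remove smallest leaf 6, emit neighbor 7.
Step 5: leaves = {7,8}. Remove smallest leaf 7, emit neighbor 5.
Step 6: leaves = {5,8}. Remove smallest leaf 5, emit neighbor 4.
Done: 2 vertices remain (4, 8). Sequence = [3 3 8 7 5 4]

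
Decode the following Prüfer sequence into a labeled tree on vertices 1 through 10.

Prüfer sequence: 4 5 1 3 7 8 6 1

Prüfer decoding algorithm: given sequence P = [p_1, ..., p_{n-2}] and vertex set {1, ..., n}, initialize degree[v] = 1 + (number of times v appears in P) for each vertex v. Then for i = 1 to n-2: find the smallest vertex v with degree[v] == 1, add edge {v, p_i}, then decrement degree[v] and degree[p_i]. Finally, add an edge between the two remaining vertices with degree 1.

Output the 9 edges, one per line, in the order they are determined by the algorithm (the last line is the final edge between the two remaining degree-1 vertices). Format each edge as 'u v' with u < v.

Answer: 2 4
4 5
1 5
3 9
3 7
7 8
6 8
1 6
1 10

Derivation:
Initial degrees: {1:3, 2:1, 3:2, 4:2, 5:2, 6:2, 7:2, 8:2, 9:1, 10:1}
Step 1: smallest deg-1 vertex = 2, p_1 = 4. Add edge {2,4}. Now deg[2]=0, deg[4]=1.
Step 2: smallest deg-1 vertex = 4, p_2 = 5. Add edge {4,5}. Now deg[4]=0, deg[5]=1.
Step 3: smallest deg-1 vertex = 5, p_3 = 1. Add edge {1,5}. Now deg[5]=0, deg[1]=2.
Step 4: smallest deg-1 vertex = 9, p_4 = 3. Add edge {3,9}. Now deg[9]=0, deg[3]=1.
Step 5: smallest deg-1 vertex = 3, p_5 = 7. Add edge {3,7}. Now deg[3]=0, deg[7]=1.
Step 6: smallest deg-1 vertex = 7, p_6 = 8. Add edge {7,8}. Now deg[7]=0, deg[8]=1.
Step 7: smallest deg-1 vertex = 8, p_7 = 6. Add edge {6,8}. Now deg[8]=0, deg[6]=1.
Step 8: smallest deg-1 vertex = 6, p_8 = 1. Add edge {1,6}. Now deg[6]=0, deg[1]=1.
Final: two remaining deg-1 vertices are 1, 10. Add edge {1,10}.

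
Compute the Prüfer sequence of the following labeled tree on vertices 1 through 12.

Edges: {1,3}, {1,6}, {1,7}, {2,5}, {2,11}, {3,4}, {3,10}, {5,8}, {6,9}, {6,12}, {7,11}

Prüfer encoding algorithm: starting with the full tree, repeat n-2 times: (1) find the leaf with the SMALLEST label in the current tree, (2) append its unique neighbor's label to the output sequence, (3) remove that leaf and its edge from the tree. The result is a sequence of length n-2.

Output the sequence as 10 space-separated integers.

Answer: 3 5 2 11 6 3 1 7 1 6

Derivation:
Step 1: leaves = {4,8,9,10,12}. Remove smallest leaf 4, emit neighbor 3.
Step 2: leaves = {8,9,10,12}. Remove smallest leaf 8, emit neighbor 5.
Step 3: leaves = {5,9,10,12}. Remove smallest leaf 5, emit neighbor 2.
Step 4: leaves = {2,9,10,12}. Remove smallest leaf 2, emit neighbor 11.
Step 5: leaves = {9,10,11,12}. Remove smallest leaf 9, emit neighbor 6.
Step 6: leaves = {10,11,12}. Remove smallest leaf 10, emit neighbor 3.
Step 7: leaves = {3,11,12}. Remove smallest leaf 3, emit neighbor 1.
Step 8: leaves = {11,12}. Remove smallest leaf 11, emit neighbor 7.
Step 9: leaves = {7,12}. Remove smallest leaf 7, emit neighbor 1.
Step 10: leaves = {1,12}. Remove smallest leaf 1, emit neighbor 6.
Done: 2 vertices remain (6, 12). Sequence = [3 5 2 11 6 3 1 7 1 6]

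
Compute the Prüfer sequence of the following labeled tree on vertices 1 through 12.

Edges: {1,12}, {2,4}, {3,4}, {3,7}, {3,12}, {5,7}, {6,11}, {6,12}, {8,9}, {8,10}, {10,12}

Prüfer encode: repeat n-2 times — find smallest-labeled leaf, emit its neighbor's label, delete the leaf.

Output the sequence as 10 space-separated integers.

Step 1: leaves = {1,2,5,9,11}. Remove smallest leaf 1, emit neighbor 12.
Step 2: leaves = {2,5,9,11}. Remove smallest leaf 2, emit neighbor 4.
Step 3: leaves = {4,5,9,11}. Remove smallest leaf 4, emit neighbor 3.
Step 4: leaves = {5,9,11}. Remove smallest leaf 5, emit neighbor 7.
Step 5: leaves = {7,9,11}. Remove smallest leaf 7, emit neighbor 3.
Step 6: leaves = {3,9,11}. Remove smallest leaf 3, emit neighbor 12.
Step 7: leaves = {9,11}. Remove smallest leaf 9, emit neighbor 8.
Step 8: leaves = {8,11}. Remove smallest leaf 8, emit neighbor 10.
Step 9: leaves = {10,11}. Remove smallest leaf 10, emit neighbor 12.
Step 10: leaves = {11,12}. Remove smallest leaf 11, emit neighbor 6.
Done: 2 vertices remain (6, 12). Sequence = [12 4 3 7 3 12 8 10 12 6]

Answer: 12 4 3 7 3 12 8 10 12 6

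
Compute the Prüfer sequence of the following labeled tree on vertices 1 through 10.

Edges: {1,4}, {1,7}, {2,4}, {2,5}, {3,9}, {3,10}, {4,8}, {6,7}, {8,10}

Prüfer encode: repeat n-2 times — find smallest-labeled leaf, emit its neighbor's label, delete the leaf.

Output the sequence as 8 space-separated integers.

Answer: 2 4 7 1 4 8 10 3

Derivation:
Step 1: leaves = {5,6,9}. Remove smallest leaf 5, emit neighbor 2.
Step 2: leaves = {2,6,9}. Remove smallest leaf 2, emit neighbor 4.
Step 3: leaves = {6,9}. Remove smallest leaf 6, emit neighbor 7.
Step 4: leaves = {7,9}. Remove smallest leaf 7, emit neighbor 1.
Step 5: leaves = {1,9}. Remove smallest leaf 1, emit neighbor 4.
Step 6: leaves = {4,9}. Remove smallest leaf 4, emit neighbor 8.
Step 7: leaves = {8,9}. Remove smallest leaf 8, emit neighbor 10.
Step 8: leaves = {9,10}. Remove smallest leaf 9, emit neighbor 3.
Done: 2 vertices remain (3, 10). Sequence = [2 4 7 1 4 8 10 3]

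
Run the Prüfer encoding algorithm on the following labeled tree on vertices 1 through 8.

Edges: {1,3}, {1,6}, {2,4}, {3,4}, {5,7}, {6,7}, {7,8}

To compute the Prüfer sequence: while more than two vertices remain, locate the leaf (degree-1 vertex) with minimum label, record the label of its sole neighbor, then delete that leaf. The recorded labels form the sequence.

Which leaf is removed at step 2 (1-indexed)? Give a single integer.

Step 1: current leaves = {2,5,8}. Remove leaf 2 (neighbor: 4).
Step 2: current leaves = {4,5,8}. Remove leaf 4 (neighbor: 3).

Answer: 4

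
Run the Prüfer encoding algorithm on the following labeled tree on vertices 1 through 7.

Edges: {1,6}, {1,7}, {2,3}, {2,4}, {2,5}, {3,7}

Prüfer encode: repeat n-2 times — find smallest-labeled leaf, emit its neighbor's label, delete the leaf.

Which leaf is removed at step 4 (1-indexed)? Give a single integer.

Step 1: current leaves = {4,5,6}. Remove leaf 4 (neighbor: 2).
Step 2: current leaves = {5,6}. Remove leaf 5 (neighbor: 2).
Step 3: current leaves = {2,6}. Remove leaf 2 (neighbor: 3).
Step 4: current leaves = {3,6}. Remove leaf 3 (neighbor: 7).

Answer: 3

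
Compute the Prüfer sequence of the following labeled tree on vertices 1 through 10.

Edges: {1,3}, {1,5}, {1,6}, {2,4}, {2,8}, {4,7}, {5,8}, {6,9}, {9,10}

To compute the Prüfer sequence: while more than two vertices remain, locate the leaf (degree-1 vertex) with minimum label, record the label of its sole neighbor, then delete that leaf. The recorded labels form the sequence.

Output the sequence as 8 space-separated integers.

Step 1: leaves = {3,7,10}. Remove smallest leaf 3, emit neighbor 1.
Step 2: leaves = {7,10}. Remove smallest leaf 7, emit neighbor 4.
Step 3: leaves = {4,10}. Remove smallest leaf 4, emit neighbor 2.
Step 4: leaves = {2,10}. Remove smallest leaf 2, emit neighbor 8.
Step 5: leaves = {8,10}. Remove smallest leaf 8, emit neighbor 5.
Step 6: leaves = {5,10}. Remove smallest leaf 5, emit neighbor 1.
Step 7: leaves = {1,10}. Remove smallest leaf 1, emit neighbor 6.
Step 8: leaves = {6,10}. Remove smallest leaf 6, emit neighbor 9.
Done: 2 vertices remain (9, 10). Sequence = [1 4 2 8 5 1 6 9]

Answer: 1 4 2 8 5 1 6 9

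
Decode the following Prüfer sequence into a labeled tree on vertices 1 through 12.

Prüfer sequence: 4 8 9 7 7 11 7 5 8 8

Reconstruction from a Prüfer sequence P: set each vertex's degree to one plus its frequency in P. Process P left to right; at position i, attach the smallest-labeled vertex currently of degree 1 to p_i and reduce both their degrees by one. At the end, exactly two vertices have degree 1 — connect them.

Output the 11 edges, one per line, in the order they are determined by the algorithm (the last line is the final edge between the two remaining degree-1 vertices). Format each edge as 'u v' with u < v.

Initial degrees: {1:1, 2:1, 3:1, 4:2, 5:2, 6:1, 7:4, 8:4, 9:2, 10:1, 11:2, 12:1}
Step 1: smallest deg-1 vertex = 1, p_1 = 4. Add edge {1,4}. Now deg[1]=0, deg[4]=1.
Step 2: smallest deg-1 vertex = 2, p_2 = 8. Add edge {2,8}. Now deg[2]=0, deg[8]=3.
Step 3: smallest deg-1 vertex = 3, p_3 = 9. Add edge {3,9}. Now deg[3]=0, deg[9]=1.
Step 4: smallest deg-1 vertex = 4, p_4 = 7. Add edge {4,7}. Now deg[4]=0, deg[7]=3.
Step 5: smallest deg-1 vertex = 6, p_5 = 7. Add edge {6,7}. Now deg[6]=0, deg[7]=2.
Step 6: smallest deg-1 vertex = 9, p_6 = 11. Add edge {9,11}. Now deg[9]=0, deg[11]=1.
Step 7: smallest deg-1 vertex = 10, p_7 = 7. Add edge {7,10}. Now deg[10]=0, deg[7]=1.
Step 8: smallest deg-1 vertex = 7, p_8 = 5. Add edge {5,7}. Now deg[7]=0, deg[5]=1.
Step 9: smallest deg-1 vertex = 5, p_9 = 8. Add edge {5,8}. Now deg[5]=0, deg[8]=2.
Step 10: smallest deg-1 vertex = 11, p_10 = 8. Add edge {8,11}. Now deg[11]=0, deg[8]=1.
Final: two remaining deg-1 vertices are 8, 12. Add edge {8,12}.

Answer: 1 4
2 8
3 9
4 7
6 7
9 11
7 10
5 7
5 8
8 11
8 12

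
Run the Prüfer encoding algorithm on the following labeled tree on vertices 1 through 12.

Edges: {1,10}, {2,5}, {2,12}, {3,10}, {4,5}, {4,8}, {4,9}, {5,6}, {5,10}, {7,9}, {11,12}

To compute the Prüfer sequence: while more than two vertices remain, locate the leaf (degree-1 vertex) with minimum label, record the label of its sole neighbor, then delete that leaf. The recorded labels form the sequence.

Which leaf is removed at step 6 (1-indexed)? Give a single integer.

Answer: 9

Derivation:
Step 1: current leaves = {1,3,6,7,8,11}. Remove leaf 1 (neighbor: 10).
Step 2: current leaves = {3,6,7,8,11}. Remove leaf 3 (neighbor: 10).
Step 3: current leaves = {6,7,8,10,11}. Remove leaf 6 (neighbor: 5).
Step 4: current leaves = {7,8,10,11}. Remove leaf 7 (neighbor: 9).
Step 5: current leaves = {8,9,10,11}. Remove leaf 8 (neighbor: 4).
Step 6: current leaves = {9,10,11}. Remove leaf 9 (neighbor: 4).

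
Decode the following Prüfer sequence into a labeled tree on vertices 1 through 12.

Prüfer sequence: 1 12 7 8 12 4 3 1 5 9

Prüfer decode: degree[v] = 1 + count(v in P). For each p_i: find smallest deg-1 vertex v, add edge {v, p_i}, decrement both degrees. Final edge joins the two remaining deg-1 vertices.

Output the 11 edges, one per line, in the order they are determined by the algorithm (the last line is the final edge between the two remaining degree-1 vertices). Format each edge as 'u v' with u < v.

Initial degrees: {1:3, 2:1, 3:2, 4:2, 5:2, 6:1, 7:2, 8:2, 9:2, 10:1, 11:1, 12:3}
Step 1: smallest deg-1 vertex = 2, p_1 = 1. Add edge {1,2}. Now deg[2]=0, deg[1]=2.
Step 2: smallest deg-1 vertex = 6, p_2 = 12. Add edge {6,12}. Now deg[6]=0, deg[12]=2.
Step 3: smallest deg-1 vertex = 10, p_3 = 7. Add edge {7,10}. Now deg[10]=0, deg[7]=1.
Step 4: smallest deg-1 vertex = 7, p_4 = 8. Add edge {7,8}. Now deg[7]=0, deg[8]=1.
Step 5: smallest deg-1 vertex = 8, p_5 = 12. Add edge {8,12}. Now deg[8]=0, deg[12]=1.
Step 6: smallest deg-1 vertex = 11, p_6 = 4. Add edge {4,11}. Now deg[11]=0, deg[4]=1.
Step 7: smallest deg-1 vertex = 4, p_7 = 3. Add edge {3,4}. Now deg[4]=0, deg[3]=1.
Step 8: smallest deg-1 vertex = 3, p_8 = 1. Add edge {1,3}. Now deg[3]=0, deg[1]=1.
Step 9: smallest deg-1 vertex = 1, p_9 = 5. Add edge {1,5}. Now deg[1]=0, deg[5]=1.
Step 10: smallest deg-1 vertex = 5, p_10 = 9. Add edge {5,9}. Now deg[5]=0, deg[9]=1.
Final: two remaining deg-1 vertices are 9, 12. Add edge {9,12}.

Answer: 1 2
6 12
7 10
7 8
8 12
4 11
3 4
1 3
1 5
5 9
9 12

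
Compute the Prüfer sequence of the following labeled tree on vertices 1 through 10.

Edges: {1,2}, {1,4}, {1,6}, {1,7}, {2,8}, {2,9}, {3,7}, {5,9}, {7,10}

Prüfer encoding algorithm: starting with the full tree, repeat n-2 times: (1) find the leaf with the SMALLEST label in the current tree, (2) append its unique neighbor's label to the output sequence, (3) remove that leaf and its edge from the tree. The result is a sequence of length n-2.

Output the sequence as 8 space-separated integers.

Answer: 7 1 9 1 2 2 1 7

Derivation:
Step 1: leaves = {3,4,5,6,8,10}. Remove smallest leaf 3, emit neighbor 7.
Step 2: leaves = {4,5,6,8,10}. Remove smallest leaf 4, emit neighbor 1.
Step 3: leaves = {5,6,8,10}. Remove smallest leaf 5, emit neighbor 9.
Step 4: leaves = {6,8,9,10}. Remove smallest leaf 6, emit neighbor 1.
Step 5: leaves = {8,9,10}. Remove smallest leaf 8, emit neighbor 2.
Step 6: leaves = {9,10}. Remove smallest leaf 9, emit neighbor 2.
Step 7: leaves = {2,10}. Remove smallest leaf 2, emit neighbor 1.
Step 8: leaves = {1,10}. Remove smallest leaf 1, emit neighbor 7.
Done: 2 vertices remain (7, 10). Sequence = [7 1 9 1 2 2 1 7]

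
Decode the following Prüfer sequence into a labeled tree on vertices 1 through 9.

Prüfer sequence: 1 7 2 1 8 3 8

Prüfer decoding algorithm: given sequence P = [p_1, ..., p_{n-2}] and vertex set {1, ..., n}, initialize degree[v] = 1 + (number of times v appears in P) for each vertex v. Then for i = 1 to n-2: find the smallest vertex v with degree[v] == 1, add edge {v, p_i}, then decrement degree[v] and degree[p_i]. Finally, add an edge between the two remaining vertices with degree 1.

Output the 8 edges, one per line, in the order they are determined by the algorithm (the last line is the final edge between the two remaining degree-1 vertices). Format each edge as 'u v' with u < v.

Initial degrees: {1:3, 2:2, 3:2, 4:1, 5:1, 6:1, 7:2, 8:3, 9:1}
Step 1: smallest deg-1 vertex = 4, p_1 = 1. Add edge {1,4}. Now deg[4]=0, deg[1]=2.
Step 2: smallest deg-1 vertex = 5, p_2 = 7. Add edge {5,7}. Now deg[5]=0, deg[7]=1.
Step 3: smallest deg-1 vertex = 6, p_3 = 2. Add edge {2,6}. Now deg[6]=0, deg[2]=1.
Step 4: smallest deg-1 vertex = 2, p_4 = 1. Add edge {1,2}. Now deg[2]=0, deg[1]=1.
Step 5: smallest deg-1 vertex = 1, p_5 = 8. Add edge {1,8}. Now deg[1]=0, deg[8]=2.
Step 6: smallest deg-1 vertex = 7, p_6 = 3. Add edge {3,7}. Now deg[7]=0, deg[3]=1.
Step 7: smallest deg-1 vertex = 3, p_7 = 8. Add edge {3,8}. Now deg[3]=0, deg[8]=1.
Final: two remaining deg-1 vertices are 8, 9. Add edge {8,9}.

Answer: 1 4
5 7
2 6
1 2
1 8
3 7
3 8
8 9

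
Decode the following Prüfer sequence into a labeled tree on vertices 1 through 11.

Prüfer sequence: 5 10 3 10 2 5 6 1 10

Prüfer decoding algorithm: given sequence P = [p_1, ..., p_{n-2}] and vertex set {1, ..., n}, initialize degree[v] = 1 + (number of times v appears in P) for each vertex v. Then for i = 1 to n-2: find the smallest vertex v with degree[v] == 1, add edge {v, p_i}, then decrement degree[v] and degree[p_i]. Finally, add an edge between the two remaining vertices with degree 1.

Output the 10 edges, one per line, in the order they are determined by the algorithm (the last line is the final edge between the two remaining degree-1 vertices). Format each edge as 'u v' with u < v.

Answer: 4 5
7 10
3 8
3 10
2 9
2 5
5 6
1 6
1 10
10 11

Derivation:
Initial degrees: {1:2, 2:2, 3:2, 4:1, 5:3, 6:2, 7:1, 8:1, 9:1, 10:4, 11:1}
Step 1: smallest deg-1 vertex = 4, p_1 = 5. Add edge {4,5}. Now deg[4]=0, deg[5]=2.
Step 2: smallest deg-1 vertex = 7, p_2 = 10. Add edge {7,10}. Now deg[7]=0, deg[10]=3.
Step 3: smallest deg-1 vertex = 8, p_3 = 3. Add edge {3,8}. Now deg[8]=0, deg[3]=1.
Step 4: smallest deg-1 vertex = 3, p_4 = 10. Add edge {3,10}. Now deg[3]=0, deg[10]=2.
Step 5: smallest deg-1 vertex = 9, p_5 = 2. Add edge {2,9}. Now deg[9]=0, deg[2]=1.
Step 6: smallest deg-1 vertex = 2, p_6 = 5. Add edge {2,5}. Now deg[2]=0, deg[5]=1.
Step 7: smallest deg-1 vertex = 5, p_7 = 6. Add edge {5,6}. Now deg[5]=0, deg[6]=1.
Step 8: smallest deg-1 vertex = 6, p_8 = 1. Add edge {1,6}. Now deg[6]=0, deg[1]=1.
Step 9: smallest deg-1 vertex = 1, p_9 = 10. Add edge {1,10}. Now deg[1]=0, deg[10]=1.
Final: two remaining deg-1 vertices are 10, 11. Add edge {10,11}.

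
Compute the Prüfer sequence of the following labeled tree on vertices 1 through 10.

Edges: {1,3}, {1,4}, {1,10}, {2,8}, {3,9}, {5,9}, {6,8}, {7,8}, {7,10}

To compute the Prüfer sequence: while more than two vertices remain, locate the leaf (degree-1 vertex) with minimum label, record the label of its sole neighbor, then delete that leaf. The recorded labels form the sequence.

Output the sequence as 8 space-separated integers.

Step 1: leaves = {2,4,5,6}. Remove smallest leaf 2, emit neighbor 8.
Step 2: leaves = {4,5,6}. Remove smallest leaf 4, emit neighbor 1.
Step 3: leaves = {5,6}. Remove smallest leaf 5, emit neighbor 9.
Step 4: leaves = {6,9}. Remove smallest leaf 6, emit neighbor 8.
Step 5: leaves = {8,9}. Remove smallest leaf 8, emit neighbor 7.
Step 6: leaves = {7,9}. Remove smallest leaf 7, emit neighbor 10.
Step 7: leaves = {9,10}. Remove smallest leaf 9, emit neighbor 3.
Step 8: leaves = {3,10}. Remove smallest leaf 3, emit neighbor 1.
Done: 2 vertices remain (1, 10). Sequence = [8 1 9 8 7 10 3 1]

Answer: 8 1 9 8 7 10 3 1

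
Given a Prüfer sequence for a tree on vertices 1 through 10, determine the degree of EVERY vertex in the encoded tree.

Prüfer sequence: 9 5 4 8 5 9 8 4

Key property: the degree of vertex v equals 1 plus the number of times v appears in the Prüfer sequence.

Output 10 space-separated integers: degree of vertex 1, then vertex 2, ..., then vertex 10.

Answer: 1 1 1 3 3 1 1 3 3 1

Derivation:
p_1 = 9: count[9] becomes 1
p_2 = 5: count[5] becomes 1
p_3 = 4: count[4] becomes 1
p_4 = 8: count[8] becomes 1
p_5 = 5: count[5] becomes 2
p_6 = 9: count[9] becomes 2
p_7 = 8: count[8] becomes 2
p_8 = 4: count[4] becomes 2
Degrees (1 + count): deg[1]=1+0=1, deg[2]=1+0=1, deg[3]=1+0=1, deg[4]=1+2=3, deg[5]=1+2=3, deg[6]=1+0=1, deg[7]=1+0=1, deg[8]=1+2=3, deg[9]=1+2=3, deg[10]=1+0=1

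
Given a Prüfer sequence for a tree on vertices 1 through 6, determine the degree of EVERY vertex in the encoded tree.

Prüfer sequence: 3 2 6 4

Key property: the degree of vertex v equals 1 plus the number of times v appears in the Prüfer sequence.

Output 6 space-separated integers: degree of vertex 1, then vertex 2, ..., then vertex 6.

p_1 = 3: count[3] becomes 1
p_2 = 2: count[2] becomes 1
p_3 = 6: count[6] becomes 1
p_4 = 4: count[4] becomes 1
Degrees (1 + count): deg[1]=1+0=1, deg[2]=1+1=2, deg[3]=1+1=2, deg[4]=1+1=2, deg[5]=1+0=1, deg[6]=1+1=2

Answer: 1 2 2 2 1 2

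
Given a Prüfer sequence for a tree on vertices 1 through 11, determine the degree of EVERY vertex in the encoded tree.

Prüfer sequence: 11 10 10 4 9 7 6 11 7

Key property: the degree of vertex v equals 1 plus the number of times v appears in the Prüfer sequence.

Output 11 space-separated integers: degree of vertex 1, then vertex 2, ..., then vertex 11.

Answer: 1 1 1 2 1 2 3 1 2 3 3

Derivation:
p_1 = 11: count[11] becomes 1
p_2 = 10: count[10] becomes 1
p_3 = 10: count[10] becomes 2
p_4 = 4: count[4] becomes 1
p_5 = 9: count[9] becomes 1
p_6 = 7: count[7] becomes 1
p_7 = 6: count[6] becomes 1
p_8 = 11: count[11] becomes 2
p_9 = 7: count[7] becomes 2
Degrees (1 + count): deg[1]=1+0=1, deg[2]=1+0=1, deg[3]=1+0=1, deg[4]=1+1=2, deg[5]=1+0=1, deg[6]=1+1=2, deg[7]=1+2=3, deg[8]=1+0=1, deg[9]=1+1=2, deg[10]=1+2=3, deg[11]=1+2=3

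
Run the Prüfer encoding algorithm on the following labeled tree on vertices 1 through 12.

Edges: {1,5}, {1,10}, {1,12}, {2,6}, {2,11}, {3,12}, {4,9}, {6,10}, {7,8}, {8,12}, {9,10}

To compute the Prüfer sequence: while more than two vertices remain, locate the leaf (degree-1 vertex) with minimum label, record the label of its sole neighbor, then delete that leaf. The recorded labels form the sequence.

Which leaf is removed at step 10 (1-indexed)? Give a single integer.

Answer: 10

Derivation:
Step 1: current leaves = {3,4,5,7,11}. Remove leaf 3 (neighbor: 12).
Step 2: current leaves = {4,5,7,11}. Remove leaf 4 (neighbor: 9).
Step 3: current leaves = {5,7,9,11}. Remove leaf 5 (neighbor: 1).
Step 4: current leaves = {7,9,11}. Remove leaf 7 (neighbor: 8).
Step 5: current leaves = {8,9,11}. Remove leaf 8 (neighbor: 12).
Step 6: current leaves = {9,11,12}. Remove leaf 9 (neighbor: 10).
Step 7: current leaves = {11,12}. Remove leaf 11 (neighbor: 2).
Step 8: current leaves = {2,12}. Remove leaf 2 (neighbor: 6).
Step 9: current leaves = {6,12}. Remove leaf 6 (neighbor: 10).
Step 10: current leaves = {10,12}. Remove leaf 10 (neighbor: 1).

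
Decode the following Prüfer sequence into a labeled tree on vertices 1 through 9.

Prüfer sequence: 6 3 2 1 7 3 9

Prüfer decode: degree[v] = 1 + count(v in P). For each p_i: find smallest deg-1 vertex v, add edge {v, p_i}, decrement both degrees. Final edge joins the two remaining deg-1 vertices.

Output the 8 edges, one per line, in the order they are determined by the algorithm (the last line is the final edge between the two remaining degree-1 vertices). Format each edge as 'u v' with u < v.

Initial degrees: {1:2, 2:2, 3:3, 4:1, 5:1, 6:2, 7:2, 8:1, 9:2}
Step 1: smallest deg-1 vertex = 4, p_1 = 6. Add edge {4,6}. Now deg[4]=0, deg[6]=1.
Step 2: smallest deg-1 vertex = 5, p_2 = 3. Add edge {3,5}. Now deg[5]=0, deg[3]=2.
Step 3: smallest deg-1 vertex = 6, p_3 = 2. Add edge {2,6}. Now deg[6]=0, deg[2]=1.
Step 4: smallest deg-1 vertex = 2, p_4 = 1. Add edge {1,2}. Now deg[2]=0, deg[1]=1.
Step 5: smallest deg-1 vertex = 1, p_5 = 7. Add edge {1,7}. Now deg[1]=0, deg[7]=1.
Step 6: smallest deg-1 vertex = 7, p_6 = 3. Add edge {3,7}. Now deg[7]=0, deg[3]=1.
Step 7: smallest deg-1 vertex = 3, p_7 = 9. Add edge {3,9}. Now deg[3]=0, deg[9]=1.
Final: two remaining deg-1 vertices are 8, 9. Add edge {8,9}.

Answer: 4 6
3 5
2 6
1 2
1 7
3 7
3 9
8 9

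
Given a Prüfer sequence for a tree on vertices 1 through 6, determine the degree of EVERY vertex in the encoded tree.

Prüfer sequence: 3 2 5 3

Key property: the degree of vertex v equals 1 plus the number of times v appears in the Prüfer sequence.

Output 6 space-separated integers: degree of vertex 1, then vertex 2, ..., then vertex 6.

Answer: 1 2 3 1 2 1

Derivation:
p_1 = 3: count[3] becomes 1
p_2 = 2: count[2] becomes 1
p_3 = 5: count[5] becomes 1
p_4 = 3: count[3] becomes 2
Degrees (1 + count): deg[1]=1+0=1, deg[2]=1+1=2, deg[3]=1+2=3, deg[4]=1+0=1, deg[5]=1+1=2, deg[6]=1+0=1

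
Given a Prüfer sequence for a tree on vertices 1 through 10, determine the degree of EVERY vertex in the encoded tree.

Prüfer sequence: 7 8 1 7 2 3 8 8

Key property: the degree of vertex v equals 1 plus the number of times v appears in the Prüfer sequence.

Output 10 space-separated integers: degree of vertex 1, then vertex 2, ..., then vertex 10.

Answer: 2 2 2 1 1 1 3 4 1 1

Derivation:
p_1 = 7: count[7] becomes 1
p_2 = 8: count[8] becomes 1
p_3 = 1: count[1] becomes 1
p_4 = 7: count[7] becomes 2
p_5 = 2: count[2] becomes 1
p_6 = 3: count[3] becomes 1
p_7 = 8: count[8] becomes 2
p_8 = 8: count[8] becomes 3
Degrees (1 + count): deg[1]=1+1=2, deg[2]=1+1=2, deg[3]=1+1=2, deg[4]=1+0=1, deg[5]=1+0=1, deg[6]=1+0=1, deg[7]=1+2=3, deg[8]=1+3=4, deg[9]=1+0=1, deg[10]=1+0=1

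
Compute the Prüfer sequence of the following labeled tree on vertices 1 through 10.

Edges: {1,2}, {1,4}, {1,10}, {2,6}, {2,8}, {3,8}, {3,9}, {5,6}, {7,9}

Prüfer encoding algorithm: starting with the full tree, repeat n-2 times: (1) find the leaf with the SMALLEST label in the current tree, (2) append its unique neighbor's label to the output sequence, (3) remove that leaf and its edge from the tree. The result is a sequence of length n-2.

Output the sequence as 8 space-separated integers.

Step 1: leaves = {4,5,7,10}. Remove smallest leaf 4, emit neighbor 1.
Step 2: leaves = {5,7,10}. Remove smallest leaf 5, emit neighbor 6.
Step 3: leaves = {6,7,10}. Remove smallest leaf 6, emit neighbor 2.
Step 4: leaves = {7,10}. Remove smallest leaf 7, emit neighbor 9.
Step 5: leaves = {9,10}. Remove smallest leaf 9, emit neighbor 3.
Step 6: leaves = {3,10}. Remove smallest leaf 3, emit neighbor 8.
Step 7: leaves = {8,10}. Remove smallest leaf 8, emit neighbor 2.
Step 8: leaves = {2,10}. Remove smallest leaf 2, emit neighbor 1.
Done: 2 vertices remain (1, 10). Sequence = [1 6 2 9 3 8 2 1]

Answer: 1 6 2 9 3 8 2 1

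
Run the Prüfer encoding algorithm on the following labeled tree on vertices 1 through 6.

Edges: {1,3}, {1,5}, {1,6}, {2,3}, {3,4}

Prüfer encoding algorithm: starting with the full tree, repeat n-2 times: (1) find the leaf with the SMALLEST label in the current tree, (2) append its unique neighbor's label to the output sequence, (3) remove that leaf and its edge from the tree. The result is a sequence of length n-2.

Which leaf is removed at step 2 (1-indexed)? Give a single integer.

Answer: 4

Derivation:
Step 1: current leaves = {2,4,5,6}. Remove leaf 2 (neighbor: 3).
Step 2: current leaves = {4,5,6}. Remove leaf 4 (neighbor: 3).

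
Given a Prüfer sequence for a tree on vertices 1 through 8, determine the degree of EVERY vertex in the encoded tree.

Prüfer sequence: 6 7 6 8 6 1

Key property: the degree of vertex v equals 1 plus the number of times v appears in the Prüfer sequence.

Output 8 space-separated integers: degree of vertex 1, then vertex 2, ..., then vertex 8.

p_1 = 6: count[6] becomes 1
p_2 = 7: count[7] becomes 1
p_3 = 6: count[6] becomes 2
p_4 = 8: count[8] becomes 1
p_5 = 6: count[6] becomes 3
p_6 = 1: count[1] becomes 1
Degrees (1 + count): deg[1]=1+1=2, deg[2]=1+0=1, deg[3]=1+0=1, deg[4]=1+0=1, deg[5]=1+0=1, deg[6]=1+3=4, deg[7]=1+1=2, deg[8]=1+1=2

Answer: 2 1 1 1 1 4 2 2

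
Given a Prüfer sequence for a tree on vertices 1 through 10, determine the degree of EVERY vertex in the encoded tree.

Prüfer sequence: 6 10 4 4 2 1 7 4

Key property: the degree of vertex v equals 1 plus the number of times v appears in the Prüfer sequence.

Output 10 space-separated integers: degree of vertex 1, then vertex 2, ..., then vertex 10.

Answer: 2 2 1 4 1 2 2 1 1 2

Derivation:
p_1 = 6: count[6] becomes 1
p_2 = 10: count[10] becomes 1
p_3 = 4: count[4] becomes 1
p_4 = 4: count[4] becomes 2
p_5 = 2: count[2] becomes 1
p_6 = 1: count[1] becomes 1
p_7 = 7: count[7] becomes 1
p_8 = 4: count[4] becomes 3
Degrees (1 + count): deg[1]=1+1=2, deg[2]=1+1=2, deg[3]=1+0=1, deg[4]=1+3=4, deg[5]=1+0=1, deg[6]=1+1=2, deg[7]=1+1=2, deg[8]=1+0=1, deg[9]=1+0=1, deg[10]=1+1=2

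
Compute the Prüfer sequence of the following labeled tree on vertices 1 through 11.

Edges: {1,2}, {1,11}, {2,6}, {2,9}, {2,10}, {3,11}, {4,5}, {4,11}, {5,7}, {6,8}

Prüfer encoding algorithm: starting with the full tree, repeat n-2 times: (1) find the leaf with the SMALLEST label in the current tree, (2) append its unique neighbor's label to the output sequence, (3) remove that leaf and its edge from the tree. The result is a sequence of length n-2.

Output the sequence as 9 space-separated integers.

Answer: 11 5 4 11 6 2 2 2 1

Derivation:
Step 1: leaves = {3,7,8,9,10}. Remove smallest leaf 3, emit neighbor 11.
Step 2: leaves = {7,8,9,10}. Remove smallest leaf 7, emit neighbor 5.
Step 3: leaves = {5,8,9,10}. Remove smallest leaf 5, emit neighbor 4.
Step 4: leaves = {4,8,9,10}. Remove smallest leaf 4, emit neighbor 11.
Step 5: leaves = {8,9,10,11}. Remove smallest leaf 8, emit neighbor 6.
Step 6: leaves = {6,9,10,11}. Remove smallest leaf 6, emit neighbor 2.
Step 7: leaves = {9,10,11}. Remove smallest leaf 9, emit neighbor 2.
Step 8: leaves = {10,11}. Remove smallest leaf 10, emit neighbor 2.
Step 9: leaves = {2,11}. Remove smallest leaf 2, emit neighbor 1.
Done: 2 vertices remain (1, 11). Sequence = [11 5 4 11 6 2 2 2 1]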